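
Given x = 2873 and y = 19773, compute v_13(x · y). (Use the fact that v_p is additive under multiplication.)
v_13(56807829) = 5

v_p(x) = 2 (factor: 2873 = 13^2 · 17); v_p(y) = 3 (factor: 19773 = 13^3 · 9). Additivity: v_p(xy) = v_p(x) + v_p(y) = 2 + 3 = 5. (Direct check: xy = 56807829 = 13^5 · (153).)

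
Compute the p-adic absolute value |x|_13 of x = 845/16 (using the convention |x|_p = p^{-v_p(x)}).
|845/16|_13 = 1/169

Step 1 — compute v_13(x) by factoring powers of 13 out of the numerator and denominator: v_13(845/16) = 2. Step 2 — apply |x|_p = p^{-v_p(x)} = 13^{-2} = 1/169.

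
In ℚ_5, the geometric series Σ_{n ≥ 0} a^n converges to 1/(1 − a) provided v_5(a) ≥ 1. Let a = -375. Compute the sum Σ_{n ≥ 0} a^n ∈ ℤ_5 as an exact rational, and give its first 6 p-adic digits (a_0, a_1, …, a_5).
Σ a^n = 1/(1 − a) = 1/376;  first 6 digits = (1, 0, 0, 2, 4, 4)

v_5(a) = 3 ≥ 1, so the series converges in ℤ_5 to 1/(1 − a) = 1/(1 − (-375)) = 1/376. Expand this rational in ℤ_5: compute digits iteratively via d_i = x_i mod 5, x_{i+1} = (x_i − d_i)/5. The first 6 digits are (1, 0, 0, 2, 4, 4).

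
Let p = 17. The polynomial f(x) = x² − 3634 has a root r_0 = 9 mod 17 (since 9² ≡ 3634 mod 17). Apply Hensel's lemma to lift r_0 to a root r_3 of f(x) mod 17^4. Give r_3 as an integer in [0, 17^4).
r_3 = 48935 (mod 83521)

Hensel's recurrence: r_{i+1} = r_i − f(r_i)·(f′(r_i))^{-1} mod 17^{i+2}, with f′(x) = 2x. Iterate:
  r_0 = 9 (mod 17)
  r_1 = 94 (mod 289)
  r_2 = 4718 (mod 4913)
  r_3 = 48935 (mod 83521)
Final: r_3 = 48935, and one checks f(r_3) ≡ 0 mod 17^4.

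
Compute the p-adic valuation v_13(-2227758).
v_13(-2227758) = 5

v_13(n) is the largest exponent k such that 13^k divides n. Factor out: -2227758 = -13^5 · 6. (Sign doesn't affect v_p.) So v_13(-2227758) = 5.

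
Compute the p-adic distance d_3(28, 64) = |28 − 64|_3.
d_3(28, 64) = 1/9

Step 1 — x − y = 28 − 64 = -36. Step 2 — v_3(-36) = 2 (factor: -36 = −(3^2 · 4); the sign does not affect v_p). Step 3 — |x − y|_3 = 3^{-2} = 1/9.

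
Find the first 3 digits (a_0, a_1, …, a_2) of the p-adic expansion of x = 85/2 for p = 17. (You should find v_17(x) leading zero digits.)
(a_0, …, a_2) = (0, 11, 8)

v_17(85/2) = 1, so a_0 = ... = a_0 = 0. Factor out: x = 17^1 · u with u = 5/2 a unit in ℤ_17. Expand u iteratively via a_{v+i} = u_i mod 17, u_{i+1} = (u_i − a_{v+i})/17:
  u_0 = 5/2;  a_1 = 11;  u_1 = (u_0 − 11)/17 = -1/2
  u_1 = -1/2;  a_2 = 8;  u_2 = (u_1 − 8)/17 = -1/2
Digits: (0, 11, 8).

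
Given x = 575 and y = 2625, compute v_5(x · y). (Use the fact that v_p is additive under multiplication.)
v_5(1509375) = 5

v_p(x) = 2 (factor: 575 = 5^2 · 23); v_p(y) = 3 (factor: 2625 = 5^3 · 21). Additivity: v_p(xy) = v_p(x) + v_p(y) = 2 + 3 = 5. (Direct check: xy = 1509375 = 5^5 · (483).)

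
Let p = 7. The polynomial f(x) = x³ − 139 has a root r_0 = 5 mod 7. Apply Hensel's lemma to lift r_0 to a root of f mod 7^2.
r_1 = 47 (mod 49)

Hensel: r_{i+1} = r_i − f(r_i)/f′(r_i) mod 7^{i+2}, where f′(x) = 3x². Iterate:
  r_0 = 5 (mod 7)
  r_1 = 47 (mod 49)
Final: r = 47 with f(r) ≡ 0 mod 7^2.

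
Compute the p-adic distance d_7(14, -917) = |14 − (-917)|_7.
d_7(14, -917) = 1/49

Step 1 — x − y = 14 − (-917) = 931. Step 2 — v_7(931) = 2 (factor: 931 = (7^2 · 19); the sign does not affect v_p). Step 3 — |x − y|_7 = 7^{-2} = 1/49.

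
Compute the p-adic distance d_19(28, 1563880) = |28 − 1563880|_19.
d_19(28, 1563880) = 1/130321

Step 1 — x − y = 28 − 1563880 = -1563852. Step 2 — v_19(-1563852) = 4 (factor: -1563852 = −(19^4 · 12); the sign does not affect v_p). Step 3 — |x − y|_19 = 19^{-4} = 1/130321.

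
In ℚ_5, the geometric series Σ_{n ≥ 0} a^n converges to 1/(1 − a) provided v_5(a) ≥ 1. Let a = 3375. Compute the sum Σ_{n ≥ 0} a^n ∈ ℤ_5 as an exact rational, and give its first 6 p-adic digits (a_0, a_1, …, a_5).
Σ a^n = 1/(1 − a) = -1/3374;  first 6 digits = (1, 0, 0, 2, 0, 1)

v_5(a) = 3 ≥ 1, so the series converges in ℤ_5 to 1/(1 − a) = 1/(1 − 3375) = -1/3374. Expand this rational in ℤ_5: compute digits iteratively via d_i = x_i mod 5, x_{i+1} = (x_i − d_i)/5. The first 6 digits are (1, 0, 0, 2, 0, 1).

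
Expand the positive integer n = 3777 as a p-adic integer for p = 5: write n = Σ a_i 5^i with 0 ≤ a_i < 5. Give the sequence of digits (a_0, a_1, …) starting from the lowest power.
(a_0, a_1, …) = (2, 0, 1, 0, 1, 1)

Repeated division by 5 gives the digits low-to-high: 3777 = 2 + 1·5^2 + 1·5^4 + 1·5^5. Digit sequence: (2, 0, 1, 0, 1, 1).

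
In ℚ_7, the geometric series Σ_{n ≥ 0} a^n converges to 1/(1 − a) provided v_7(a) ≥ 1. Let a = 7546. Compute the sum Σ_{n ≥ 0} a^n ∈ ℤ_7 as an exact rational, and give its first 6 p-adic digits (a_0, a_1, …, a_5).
Σ a^n = 1/(1 − a) = -1/7545;  first 6 digits = (1, 0, 0, 1, 3, 0)

v_7(a) = 3 ≥ 1, so the series converges in ℤ_7 to 1/(1 − a) = 1/(1 − 7546) = -1/7545. Expand this rational in ℤ_7: compute digits iteratively via d_i = x_i mod 7, x_{i+1} = (x_i − d_i)/7. The first 6 digits are (1, 0, 0, 1, 3, 0).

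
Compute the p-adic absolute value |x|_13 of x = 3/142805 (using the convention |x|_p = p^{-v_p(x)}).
|3/142805|_13 = 28561

Step 1 — compute v_13(x) by factoring powers of 13 out of the numerator and denominator: v_13(3/142805) = -4. Step 2 — apply |x|_p = p^{-v_p(x)} = 13^{4} = 28561.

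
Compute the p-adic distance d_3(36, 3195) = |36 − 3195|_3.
d_3(36, 3195) = 1/243

Step 1 — x − y = 36 − 3195 = -3159. Step 2 — v_3(-3159) = 5 (factor: -3159 = −(3^5 · 13); the sign does not affect v_p). Step 3 — |x − y|_3 = 3^{-5} = 1/243.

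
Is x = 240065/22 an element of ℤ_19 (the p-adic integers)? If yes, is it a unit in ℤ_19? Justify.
x ∈ ℤ_19 but not a unit; v_19(x) = 3 > 0

ℤ_19 = {x ∈ ℚ_19 : v_19(x) ≥ 0} and ℤ_19^× = {x ∈ ℤ_19 : v_19(x) = 0}. Here v_19(240065/22) = v_19(num) − v_19(den) = 3; compare against these criteria.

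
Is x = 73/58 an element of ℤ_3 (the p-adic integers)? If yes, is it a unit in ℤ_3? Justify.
x ∈ ℤ_3^× (unit); v_3(x) = 0

ℤ_3 = {x ∈ ℚ_3 : v_3(x) ≥ 0} and ℤ_3^× = {x ∈ ℤ_3 : v_3(x) = 0}. Here v_3(73/58) = v_3(num) − v_3(den) = 0; compare against these criteria.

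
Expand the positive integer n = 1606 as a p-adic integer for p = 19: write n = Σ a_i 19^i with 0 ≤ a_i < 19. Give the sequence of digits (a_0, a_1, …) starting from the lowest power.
(a_0, a_1, …) = (10, 8, 4)

Repeated division by 19 gives the digits low-to-high: 1606 = 10 + 8·19^1 + 4·19^2. Digit sequence: (10, 8, 4).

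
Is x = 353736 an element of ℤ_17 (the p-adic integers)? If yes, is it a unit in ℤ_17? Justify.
x ∈ ℤ_17 but not a unit; v_17(x) = 3 > 0

ℤ_17 = {x ∈ ℚ_17 : v_17(x) ≥ 0} and ℤ_17^× = {x ∈ ℤ_17 : v_17(x) = 0}. Here v_17(353736) = v_17(num) − v_17(den) = 3; compare against these criteria.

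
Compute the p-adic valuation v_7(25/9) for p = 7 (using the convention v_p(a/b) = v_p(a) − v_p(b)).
v_7(25/9) = 0

Factor powers of 7 from the numerator and denominator of the reduced fraction: 25 = 7^0 · 25 and 9 = 7^0 · 9. Apply v_p(a/b) = v_p(a) − v_p(b): v_7(25/9) = 0 − 0 = 0.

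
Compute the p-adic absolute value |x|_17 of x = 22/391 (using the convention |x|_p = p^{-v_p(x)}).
|22/391|_17 = 17

Step 1 — compute v_17(x) by factoring powers of 17 out of the numerator and denominator: v_17(22/391) = -1. Step 2 — apply |x|_p = p^{-v_p(x)} = 17^{1} = 17.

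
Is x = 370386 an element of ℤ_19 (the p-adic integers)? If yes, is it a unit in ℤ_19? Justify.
x ∈ ℤ_19 but not a unit; v_19(x) = 3 > 0

ℤ_19 = {x ∈ ℚ_19 : v_19(x) ≥ 0} and ℤ_19^× = {x ∈ ℤ_19 : v_19(x) = 0}. Here v_19(370386) = v_19(num) − v_19(den) = 3; compare against these criteria.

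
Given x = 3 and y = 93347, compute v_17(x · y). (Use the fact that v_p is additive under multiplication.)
v_17(280041) = 3

v_p(x) = 0 (factor: 3 = 17^0 · 3); v_p(y) = 3 (factor: 93347 = 17^3 · 19). Additivity: v_p(xy) = v_p(x) + v_p(y) = 0 + 3 = 3. (Direct check: xy = 280041 = 17^3 · (57).)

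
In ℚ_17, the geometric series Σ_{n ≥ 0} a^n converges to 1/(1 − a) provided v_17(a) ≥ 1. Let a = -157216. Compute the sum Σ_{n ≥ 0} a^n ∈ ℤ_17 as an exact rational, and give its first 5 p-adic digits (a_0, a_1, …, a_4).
Σ a^n = 1/(1 − a) = 1/157217;  first 5 digits = (1, 0, 0, 2, 15)

v_17(a) = 3 ≥ 1, so the series converges in ℤ_17 to 1/(1 − a) = 1/(1 − (-157216)) = 1/157217. Expand this rational in ℤ_17: compute digits iteratively via d_i = x_i mod 17, x_{i+1} = (x_i − d_i)/17. The first 5 digits are (1, 0, 0, 2, 15).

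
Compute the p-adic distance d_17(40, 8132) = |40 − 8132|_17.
d_17(40, 8132) = 1/289

Step 1 — x − y = 40 − 8132 = -8092. Step 2 — v_17(-8092) = 2 (factor: -8092 = −(17^2 · 28); the sign does not affect v_p). Step 3 — |x − y|_17 = 17^{-2} = 1/289.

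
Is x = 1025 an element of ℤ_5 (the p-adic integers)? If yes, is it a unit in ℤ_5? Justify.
x ∈ ℤ_5 but not a unit; v_5(x) = 2 > 0

ℤ_5 = {x ∈ ℚ_5 : v_5(x) ≥ 0} and ℤ_5^× = {x ∈ ℤ_5 : v_5(x) = 0}. Here v_5(1025) = v_5(num) − v_5(den) = 2; compare against these criteria.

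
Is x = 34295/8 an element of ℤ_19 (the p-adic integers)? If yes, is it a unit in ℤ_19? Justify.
x ∈ ℤ_19 but not a unit; v_19(x) = 3 > 0

ℤ_19 = {x ∈ ℚ_19 : v_19(x) ≥ 0} and ℤ_19^× = {x ∈ ℤ_19 : v_19(x) = 0}. Here v_19(34295/8) = v_19(num) − v_19(den) = 3; compare against these criteria.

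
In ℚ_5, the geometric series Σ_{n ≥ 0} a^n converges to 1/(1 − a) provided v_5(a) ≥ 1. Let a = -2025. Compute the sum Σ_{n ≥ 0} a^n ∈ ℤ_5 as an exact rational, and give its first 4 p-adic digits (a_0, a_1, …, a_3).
Σ a^n = 1/(1 − a) = 1/2026;  first 4 digits = (1, 0, 4, 3)

v_5(a) = 2 ≥ 1, so the series converges in ℤ_5 to 1/(1 − a) = 1/(1 − (-2025)) = 1/2026. Expand this rational in ℤ_5: compute digits iteratively via d_i = x_i mod 5, x_{i+1} = (x_i − d_i)/5. The first 4 digits are (1, 0, 4, 3).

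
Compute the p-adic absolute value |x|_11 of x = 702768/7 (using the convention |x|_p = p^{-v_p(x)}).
|702768/7|_11 = 1/14641

Step 1 — compute v_11(x) by factoring powers of 11 out of the numerator and denominator: v_11(702768/7) = 4. Step 2 — apply |x|_p = p^{-v_p(x)} = 11^{-4} = 1/14641.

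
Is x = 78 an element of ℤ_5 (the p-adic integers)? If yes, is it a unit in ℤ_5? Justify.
x ∈ ℤ_5^× (unit); v_5(x) = 0

ℤ_5 = {x ∈ ℚ_5 : v_5(x) ≥ 0} and ℤ_5^× = {x ∈ ℤ_5 : v_5(x) = 0}. Here v_5(78) = v_5(num) − v_5(den) = 0; compare against these criteria.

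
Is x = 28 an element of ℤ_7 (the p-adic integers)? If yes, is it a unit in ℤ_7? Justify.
x ∈ ℤ_7 but not a unit; v_7(x) = 1 > 0

ℤ_7 = {x ∈ ℚ_7 : v_7(x) ≥ 0} and ℤ_7^× = {x ∈ ℤ_7 : v_7(x) = 0}. Here v_7(28) = v_7(num) − v_7(den) = 1; compare against these criteria.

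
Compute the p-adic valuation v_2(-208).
v_2(-208) = 4

v_2(n) is the largest exponent k such that 2^k divides n. Factor out: -208 = -2^4 · 13. (Sign doesn't affect v_p.) So v_2(-208) = 4.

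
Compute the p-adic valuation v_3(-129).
v_3(-129) = 1

v_3(n) is the largest exponent k such that 3^k divides n. Factor out: -129 = -3^1 · 43. (Sign doesn't affect v_p.) So v_3(-129) = 1.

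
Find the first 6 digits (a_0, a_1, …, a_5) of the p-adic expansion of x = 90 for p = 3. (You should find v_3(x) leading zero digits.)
(a_0, …, a_5) = (0, 0, 1, 0, 1, 0)

v_3(90) = 2, so a_0 = ... = a_1 = 0. Factor out: x = 3^2 · u with u = 10 a unit in ℤ_3. Expand u iteratively via a_{v+i} = u_i mod 3, u_{i+1} = (u_i − a_{v+i})/3:
  u_0 = 10;  a_2 = 1;  u_1 = (u_0 − 1)/3 = 3
  u_1 = 3;  a_3 = 0;  u_2 = (u_1 − 0)/3 = 1
  u_2 = 1;  a_4 = 1;  u_3 = (u_2 − 1)/3 = 0
  u_3 = 0;  a_5 = 0;  u_4 = (u_3 − 0)/3 = 0
Digits: (0, 0, 1, 0, 1, 0).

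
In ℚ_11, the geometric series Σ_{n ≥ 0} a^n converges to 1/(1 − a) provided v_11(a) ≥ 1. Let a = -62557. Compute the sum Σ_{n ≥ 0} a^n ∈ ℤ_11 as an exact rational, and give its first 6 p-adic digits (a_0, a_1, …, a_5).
Σ a^n = 1/(1 − a) = 1/62558;  first 6 digits = (1, 0, 0, 8, 6, 10)

v_11(a) = 3 ≥ 1, so the series converges in ℤ_11 to 1/(1 − a) = 1/(1 − (-62557)) = 1/62558. Expand this rational in ℤ_11: compute digits iteratively via d_i = x_i mod 11, x_{i+1} = (x_i − d_i)/11. The first 6 digits are (1, 0, 0, 8, 6, 10).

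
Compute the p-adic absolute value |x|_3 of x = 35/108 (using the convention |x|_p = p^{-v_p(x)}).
|35/108|_3 = 27

Step 1 — compute v_3(x) by factoring powers of 3 out of the numerator and denominator: v_3(35/108) = -3. Step 2 — apply |x|_p = p^{-v_p(x)} = 3^{3} = 27.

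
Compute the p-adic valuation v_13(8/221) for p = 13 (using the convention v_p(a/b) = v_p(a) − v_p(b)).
v_13(8/221) = -1

Factor powers of 13 from the numerator and denominator of the reduced fraction: 8 = 13^0 · 8 and 221 = 13^1 · 17. Apply v_p(a/b) = v_p(a) − v_p(b): v_13(8/221) = 0 − 1 = -1.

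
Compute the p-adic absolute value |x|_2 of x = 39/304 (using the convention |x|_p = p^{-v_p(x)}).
|39/304|_2 = 16

Step 1 — compute v_2(x) by factoring powers of 2 out of the numerator and denominator: v_2(39/304) = -4. Step 2 — apply |x|_p = p^{-v_p(x)} = 2^{4} = 16.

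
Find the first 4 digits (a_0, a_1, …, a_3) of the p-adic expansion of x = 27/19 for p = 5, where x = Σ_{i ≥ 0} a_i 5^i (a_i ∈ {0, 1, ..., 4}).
(a_0, …, a_3) = (3, 1, 0, 1)

v_5(27/19) = 0 (numerator and denominator both coprime to 5), so x ∈ ℤ_5^×. Compute digits iteratively via a_i = x_i mod 5, x_{i+1} = (x_i − a_i)/5, with x_0 = x:
  x_0 = 27/19;  a_0 = 3;  x_1 = (x_0 − 3)/5 = -6/19
  x_1 = -6/19;  a_1 = 1;  x_2 = (x_1 − 1)/5 = -5/19
  x_2 = -5/19;  a_2 = 0;  x_3 = (x_2 − 0)/5 = -1/19
  x_3 = -1/19;  a_3 = 1;  x_4 = (x_3 − 1)/5 = -4/19
Digits: (3, 1, 0, 1).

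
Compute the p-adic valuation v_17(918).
v_17(918) = 1

v_17(n) is the largest exponent k such that 17^k divides n. Factor out: 918 = 17^1 · 54. (Sign doesn't affect v_p.) So v_17(918) = 1.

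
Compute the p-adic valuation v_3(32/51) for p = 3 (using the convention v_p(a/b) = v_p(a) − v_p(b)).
v_3(32/51) = -1

Factor powers of 3 from the numerator and denominator of the reduced fraction: 32 = 3^0 · 32 and 51 = 3^1 · 17. Apply v_p(a/b) = v_p(a) − v_p(b): v_3(32/51) = 0 − 1 = -1.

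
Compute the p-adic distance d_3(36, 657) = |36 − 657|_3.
d_3(36, 657) = 1/27

Step 1 — x − y = 36 − 657 = -621. Step 2 — v_3(-621) = 3 (factor: -621 = −(3^3 · 23); the sign does not affect v_p). Step 3 — |x − y|_3 = 3^{-3} = 1/27.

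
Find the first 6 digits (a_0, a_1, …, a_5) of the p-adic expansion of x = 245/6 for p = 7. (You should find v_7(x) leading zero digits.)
(a_0, …, a_5) = (0, 0, 2, 1, 1, 1)

v_7(245/6) = 2, so a_0 = ... = a_1 = 0. Factor out: x = 7^2 · u with u = 5/6 a unit in ℤ_7. Expand u iteratively via a_{v+i} = u_i mod 7, u_{i+1} = (u_i − a_{v+i})/7:
  u_0 = 5/6;  a_2 = 2;  u_1 = (u_0 − 2)/7 = -1/6
  u_1 = -1/6;  a_3 = 1;  u_2 = (u_1 − 1)/7 = -1/6
  u_2 = -1/6;  a_4 = 1;  u_3 = (u_2 − 1)/7 = -1/6
  u_3 = -1/6;  a_5 = 1;  u_4 = (u_3 − 1)/7 = -1/6
Digits: (0, 0, 2, 1, 1, 1).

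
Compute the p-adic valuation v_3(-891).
v_3(-891) = 4

v_3(n) is the largest exponent k such that 3^k divides n. Factor out: -891 = -3^4 · 11. (Sign doesn't affect v_p.) So v_3(-891) = 4.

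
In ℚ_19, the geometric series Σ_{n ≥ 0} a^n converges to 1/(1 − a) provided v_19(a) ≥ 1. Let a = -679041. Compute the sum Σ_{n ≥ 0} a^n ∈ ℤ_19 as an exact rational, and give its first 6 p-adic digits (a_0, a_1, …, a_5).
Σ a^n = 1/(1 − a) = 1/679042;  first 6 digits = (1, 0, 0, 15, 13, 18)

v_19(a) = 3 ≥ 1, so the series converges in ℤ_19 to 1/(1 − a) = 1/(1 − (-679041)) = 1/679042. Expand this rational in ℤ_19: compute digits iteratively via d_i = x_i mod 19, x_{i+1} = (x_i − d_i)/19. The first 6 digits are (1, 0, 0, 15, 13, 18).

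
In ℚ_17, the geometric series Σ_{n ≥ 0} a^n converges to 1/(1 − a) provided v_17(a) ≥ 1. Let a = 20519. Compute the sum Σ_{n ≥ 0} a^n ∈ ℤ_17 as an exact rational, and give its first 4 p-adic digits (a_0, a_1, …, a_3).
Σ a^n = 1/(1 − a) = -1/20518;  first 4 digits = (1, 0, 3, 4)

v_17(a) = 2 ≥ 1, so the series converges in ℤ_17 to 1/(1 − a) = 1/(1 − 20519) = -1/20518. Expand this rational in ℤ_17: compute digits iteratively via d_i = x_i mod 17, x_{i+1} = (x_i − d_i)/17. The first 4 digits are (1, 0, 3, 4).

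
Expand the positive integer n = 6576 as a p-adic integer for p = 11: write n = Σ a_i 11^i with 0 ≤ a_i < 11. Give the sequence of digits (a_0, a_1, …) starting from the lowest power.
(a_0, a_1, …) = (9, 3, 10, 4)

Repeated division by 11 gives the digits low-to-high: 6576 = 9 + 3·11^1 + 10·11^2 + 4·11^3. Digit sequence: (9, 3, 10, 4).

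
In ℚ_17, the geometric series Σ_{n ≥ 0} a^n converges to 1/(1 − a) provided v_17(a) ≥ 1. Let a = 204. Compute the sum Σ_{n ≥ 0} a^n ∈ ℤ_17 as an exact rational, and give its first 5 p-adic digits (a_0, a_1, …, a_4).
Σ a^n = 1/(1 − a) = -1/203;  first 5 digits = (1, 12, 8, 2, 13)

v_17(a) = 1 ≥ 1, so the series converges in ℤ_17 to 1/(1 − a) = 1/(1 − 204) = -1/203. Expand this rational in ℤ_17: compute digits iteratively via d_i = x_i mod 17, x_{i+1} = (x_i − d_i)/17. The first 5 digits are (1, 12, 8, 2, 13).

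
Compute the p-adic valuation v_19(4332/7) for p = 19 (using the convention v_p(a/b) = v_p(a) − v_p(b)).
v_19(4332/7) = 2

Factor powers of 19 from the numerator and denominator of the reduced fraction: 4332 = 19^2 · 12 and 7 = 19^0 · 7. Apply v_p(a/b) = v_p(a) − v_p(b): v_19(4332/7) = 2 − 0 = 2.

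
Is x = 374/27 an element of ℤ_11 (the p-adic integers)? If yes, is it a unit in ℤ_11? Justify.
x ∈ ℤ_11 but not a unit; v_11(x) = 1 > 0

ℤ_11 = {x ∈ ℚ_11 : v_11(x) ≥ 0} and ℤ_11^× = {x ∈ ℤ_11 : v_11(x) = 0}. Here v_11(374/27) = v_11(num) − v_11(den) = 1; compare against these criteria.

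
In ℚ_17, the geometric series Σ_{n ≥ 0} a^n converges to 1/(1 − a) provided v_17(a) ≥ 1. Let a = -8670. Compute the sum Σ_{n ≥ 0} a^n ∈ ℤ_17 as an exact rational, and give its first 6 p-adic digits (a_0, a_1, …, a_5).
Σ a^n = 1/(1 − a) = 1/8671;  first 6 digits = (1, 0, 4, 15, 15, 1)

v_17(a) = 2 ≥ 1, so the series converges in ℤ_17 to 1/(1 − a) = 1/(1 − (-8670)) = 1/8671. Expand this rational in ℤ_17: compute digits iteratively via d_i = x_i mod 17, x_{i+1} = (x_i − d_i)/17. The first 6 digits are (1, 0, 4, 15, 15, 1).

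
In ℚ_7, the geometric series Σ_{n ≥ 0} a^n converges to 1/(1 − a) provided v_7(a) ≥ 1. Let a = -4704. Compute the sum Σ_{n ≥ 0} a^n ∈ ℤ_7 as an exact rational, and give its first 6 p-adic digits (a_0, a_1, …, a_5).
Σ a^n = 1/(1 − a) = 1/4705;  first 6 digits = (1, 0, 2, 0, 2, 0)

v_7(a) = 2 ≥ 1, so the series converges in ℤ_7 to 1/(1 − a) = 1/(1 − (-4704)) = 1/4705. Expand this rational in ℤ_7: compute digits iteratively via d_i = x_i mod 7, x_{i+1} = (x_i − d_i)/7. The first 6 digits are (1, 0, 2, 0, 2, 0).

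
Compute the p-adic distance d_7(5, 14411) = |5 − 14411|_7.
d_7(5, 14411) = 1/2401

Step 1 — x − y = 5 − 14411 = -14406. Step 2 — v_7(-14406) = 4 (factor: -14406 = −(7^4 · 6); the sign does not affect v_p). Step 3 — |x − y|_7 = 7^{-4} = 1/2401.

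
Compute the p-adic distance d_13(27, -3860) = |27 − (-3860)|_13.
d_13(27, -3860) = 1/169

Step 1 — x − y = 27 − (-3860) = 3887. Step 2 — v_13(3887) = 2 (factor: 3887 = (13^2 · 23); the sign does not affect v_p). Step 3 — |x − y|_13 = 13^{-2} = 1/169.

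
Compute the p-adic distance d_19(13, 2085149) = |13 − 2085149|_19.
d_19(13, 2085149) = 1/130321

Step 1 — x − y = 13 − 2085149 = -2085136. Step 2 — v_19(-2085136) = 4 (factor: -2085136 = −(19^4 · 16); the sign does not affect v_p). Step 3 — |x − y|_19 = 19^{-4} = 1/130321.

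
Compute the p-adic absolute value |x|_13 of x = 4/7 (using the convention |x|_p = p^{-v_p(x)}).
|4/7|_13 = 1

Step 1 — compute v_13(x) by factoring powers of 13 out of the numerator and denominator: v_13(4/7) = 0. Step 2 — apply |x|_p = p^{-v_p(x)} = 13^{0} = 1.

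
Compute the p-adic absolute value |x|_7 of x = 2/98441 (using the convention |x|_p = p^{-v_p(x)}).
|2/98441|_7 = 2401

Step 1 — compute v_7(x) by factoring powers of 7 out of the numerator and denominator: v_7(2/98441) = -4. Step 2 — apply |x|_p = p^{-v_p(x)} = 7^{4} = 2401.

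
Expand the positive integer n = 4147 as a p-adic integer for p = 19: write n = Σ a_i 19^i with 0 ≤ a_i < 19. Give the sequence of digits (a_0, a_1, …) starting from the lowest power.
(a_0, a_1, …) = (5, 9, 11)

Repeated division by 19 gives the digits low-to-high: 4147 = 5 + 9·19^1 + 11·19^2. Digit sequence: (5, 9, 11).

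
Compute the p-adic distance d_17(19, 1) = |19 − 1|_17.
d_17(19, 1) = 1

Step 1 — x − y = 19 − 1 = 18. Step 2 — v_17(18) = 0 (factor: 18 = (17^0 · 18); the sign does not affect v_p). Step 3 — |x − y|_17 = 17^{0} = 1.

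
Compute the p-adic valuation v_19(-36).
v_19(-36) = 0

v_19(n) is the largest exponent k such that 19^k divides n. Factor out: -36 = -19^0 · 36. (Sign doesn't affect v_p.) So v_19(-36) = 0.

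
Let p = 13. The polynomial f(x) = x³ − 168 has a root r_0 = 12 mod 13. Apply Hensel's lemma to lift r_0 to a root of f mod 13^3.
r_2 = 1520 (mod 2197)

Hensel: r_{i+1} = r_i − f(r_i)/f′(r_i) mod 13^{i+2}, where f′(x) = 3x². Iterate:
  r_0 = 12 (mod 13)
  r_1 = 168 (mod 169)
  r_2 = 1520 (mod 2197)
Final: r = 1520 with f(r) ≡ 0 mod 13^3.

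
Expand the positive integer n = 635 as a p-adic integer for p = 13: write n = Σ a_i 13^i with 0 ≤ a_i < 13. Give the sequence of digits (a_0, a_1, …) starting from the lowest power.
(a_0, a_1, …) = (11, 9, 3)

Repeated division by 13 gives the digits low-to-high: 635 = 11 + 9·13^1 + 3·13^2. Digit sequence: (11, 9, 3).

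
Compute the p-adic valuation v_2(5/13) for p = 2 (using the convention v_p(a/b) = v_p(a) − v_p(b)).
v_2(5/13) = 0

Factor powers of 2 from the numerator and denominator of the reduced fraction: 5 = 2^0 · 5 and 13 = 2^0 · 13. Apply v_p(a/b) = v_p(a) − v_p(b): v_2(5/13) = 0 − 0 = 0.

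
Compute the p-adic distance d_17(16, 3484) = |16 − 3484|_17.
d_17(16, 3484) = 1/289

Step 1 — x − y = 16 − 3484 = -3468. Step 2 — v_17(-3468) = 2 (factor: -3468 = −(17^2 · 12); the sign does not affect v_p). Step 3 — |x − y|_17 = 17^{-2} = 1/289.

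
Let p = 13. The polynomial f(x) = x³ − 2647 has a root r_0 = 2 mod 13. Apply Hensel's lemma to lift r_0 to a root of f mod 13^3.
r_2 = 1588 (mod 2197)

Hensel: r_{i+1} = r_i − f(r_i)/f′(r_i) mod 13^{i+2}, where f′(x) = 3x². Iterate:
  r_0 = 2 (mod 13)
  r_1 = 67 (mod 169)
  r_2 = 1588 (mod 2197)
Final: r = 1588 with f(r) ≡ 0 mod 13^3.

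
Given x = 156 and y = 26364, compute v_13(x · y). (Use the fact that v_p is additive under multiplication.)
v_13(4112784) = 4

v_p(x) = 1 (factor: 156 = 13^1 · 12); v_p(y) = 3 (factor: 26364 = 13^3 · 12). Additivity: v_p(xy) = v_p(x) + v_p(y) = 1 + 3 = 4. (Direct check: xy = 4112784 = 13^4 · (144).)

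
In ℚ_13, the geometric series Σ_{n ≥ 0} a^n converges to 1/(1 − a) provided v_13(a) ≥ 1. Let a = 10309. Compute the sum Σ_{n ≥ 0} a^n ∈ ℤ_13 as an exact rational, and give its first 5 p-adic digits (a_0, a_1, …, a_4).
Σ a^n = 1/(1 − a) = -1/10308;  first 5 digits = (1, 0, 9, 4, 3)

v_13(a) = 2 ≥ 1, so the series converges in ℤ_13 to 1/(1 − a) = 1/(1 − 10309) = -1/10308. Expand this rational in ℤ_13: compute digits iteratively via d_i = x_i mod 13, x_{i+1} = (x_i − d_i)/13. The first 5 digits are (1, 0, 9, 4, 3).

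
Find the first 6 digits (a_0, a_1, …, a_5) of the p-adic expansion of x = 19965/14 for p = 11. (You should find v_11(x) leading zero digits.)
(a_0, …, a_5) = (0, 0, 0, 5, 2, 10)

v_11(19965/14) = 3, so a_0 = ... = a_2 = 0. Factor out: x = 11^3 · u with u = 15/14 a unit in ℤ_11. Expand u iteratively via a_{v+i} = u_i mod 11, u_{i+1} = (u_i − a_{v+i})/11:
  u_0 = 15/14;  a_3 = 5;  u_1 = (u_0 − 5)/11 = -5/14
  u_1 = -5/14;  a_4 = 2;  u_2 = (u_1 − 2)/11 = -3/14
  u_2 = -3/14;  a_5 = 10;  u_3 = (u_2 − 10)/11 = -13/14
Digits: (0, 0, 0, 5, 2, 10).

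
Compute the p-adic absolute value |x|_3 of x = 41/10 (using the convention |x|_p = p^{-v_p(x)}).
|41/10|_3 = 1

Step 1 — compute v_3(x) by factoring powers of 3 out of the numerator and denominator: v_3(41/10) = 0. Step 2 — apply |x|_p = p^{-v_p(x)} = 3^{0} = 1.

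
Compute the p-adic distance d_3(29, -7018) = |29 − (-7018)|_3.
d_3(29, -7018) = 1/243

Step 1 — x − y = 29 − (-7018) = 7047. Step 2 — v_3(7047) = 5 (factor: 7047 = (3^5 · 29); the sign does not affect v_p). Step 3 — |x − y|_3 = 3^{-5} = 1/243.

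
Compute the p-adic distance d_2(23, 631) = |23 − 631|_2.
d_2(23, 631) = 1/32

Step 1 — x − y = 23 − 631 = -608. Step 2 — v_2(-608) = 5 (factor: -608 = −(2^5 · 19); the sign does not affect v_p). Step 3 — |x − y|_2 = 2^{-5} = 1/32.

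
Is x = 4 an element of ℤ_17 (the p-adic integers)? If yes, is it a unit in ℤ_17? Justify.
x ∈ ℤ_17^× (unit); v_17(x) = 0

ℤ_17 = {x ∈ ℚ_17 : v_17(x) ≥ 0} and ℤ_17^× = {x ∈ ℤ_17 : v_17(x) = 0}. Here v_17(4) = v_17(num) − v_17(den) = 0; compare against these criteria.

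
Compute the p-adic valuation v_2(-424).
v_2(-424) = 3

v_2(n) is the largest exponent k such that 2^k divides n. Factor out: -424 = -2^3 · 53. (Sign doesn't affect v_p.) So v_2(-424) = 3.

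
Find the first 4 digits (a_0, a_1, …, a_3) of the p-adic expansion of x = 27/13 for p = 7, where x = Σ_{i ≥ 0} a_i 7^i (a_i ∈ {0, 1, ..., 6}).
(a_0, …, a_3) = (1, 5, 2, 5)

v_7(27/13) = 0 (numerator and denominator both coprime to 7), so x ∈ ℤ_7^×. Compute digits iteratively via a_i = x_i mod 7, x_{i+1} = (x_i − a_i)/7, with x_0 = x:
  x_0 = 27/13;  a_0 = 1;  x_1 = (x_0 − 1)/7 = 2/13
  x_1 = 2/13;  a_1 = 5;  x_2 = (x_1 − 5)/7 = -9/13
  x_2 = -9/13;  a_2 = 2;  x_3 = (x_2 − 2)/7 = -5/13
  x_3 = -5/13;  a_3 = 5;  x_4 = (x_3 − 5)/7 = -10/13
Digits: (1, 5, 2, 5).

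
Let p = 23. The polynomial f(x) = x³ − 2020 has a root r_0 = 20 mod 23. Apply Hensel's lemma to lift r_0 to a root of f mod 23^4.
r_3 = 172566 (mod 279841)

Hensel: r_{i+1} = r_i − f(r_i)/f′(r_i) mod 23^{i+2}, where f′(x) = 3x². Iterate:
  r_0 = 20 (mod 23)
  r_1 = 112 (mod 529)
  r_2 = 2228 (mod 12167)
  r_3 = 172566 (mod 279841)
Final: r = 172566 with f(r) ≡ 0 mod 23^4.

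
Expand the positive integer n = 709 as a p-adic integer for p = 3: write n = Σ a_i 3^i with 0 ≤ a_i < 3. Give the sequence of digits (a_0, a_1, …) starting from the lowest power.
(a_0, a_1, …) = (1, 2, 0, 2, 2, 2)

Repeated division by 3 gives the digits low-to-high: 709 = 1 + 2·3^1 + 2·3^3 + 2·3^4 + 2·3^5. Digit sequence: (1, 2, 0, 2, 2, 2).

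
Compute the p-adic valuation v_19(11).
v_19(11) = 0

v_19(n) is the largest exponent k such that 19^k divides n. Factor out: 11 = 19^0 · 11. (Sign doesn't affect v_p.) So v_19(11) = 0.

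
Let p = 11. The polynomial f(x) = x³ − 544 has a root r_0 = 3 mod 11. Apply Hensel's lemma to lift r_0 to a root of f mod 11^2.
r_1 = 58 (mod 121)

Hensel: r_{i+1} = r_i − f(r_i)/f′(r_i) mod 11^{i+2}, where f′(x) = 3x². Iterate:
  r_0 = 3 (mod 11)
  r_1 = 58 (mod 121)
Final: r = 58 with f(r) ≡ 0 mod 11^2.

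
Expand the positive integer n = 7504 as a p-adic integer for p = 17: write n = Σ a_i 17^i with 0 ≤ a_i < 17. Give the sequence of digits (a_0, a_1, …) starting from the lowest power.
(a_0, a_1, …) = (7, 16, 8, 1)

Repeated division by 17 gives the digits low-to-high: 7504 = 7 + 16·17^1 + 8·17^2 + 1·17^3. Digit sequence: (7, 16, 8, 1).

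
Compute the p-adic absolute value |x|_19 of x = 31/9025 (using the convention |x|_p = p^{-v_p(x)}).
|31/9025|_19 = 361

Step 1 — compute v_19(x) by factoring powers of 19 out of the numerator and denominator: v_19(31/9025) = -2. Step 2 — apply |x|_p = p^{-v_p(x)} = 19^{2} = 361.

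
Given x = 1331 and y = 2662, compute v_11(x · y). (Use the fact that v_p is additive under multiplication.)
v_11(3543122) = 6

v_p(x) = 3 (factor: 1331 = 11^3 · 1); v_p(y) = 3 (factor: 2662 = 11^3 · 2). Additivity: v_p(xy) = v_p(x) + v_p(y) = 3 + 3 = 6. (Direct check: xy = 3543122 = 11^6 · (2).)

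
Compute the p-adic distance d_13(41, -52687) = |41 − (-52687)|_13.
d_13(41, -52687) = 1/2197

Step 1 — x − y = 41 − (-52687) = 52728. Step 2 — v_13(52728) = 3 (factor: 52728 = (13^3 · 24); the sign does not affect v_p). Step 3 — |x − y|_13 = 13^{-3} = 1/2197.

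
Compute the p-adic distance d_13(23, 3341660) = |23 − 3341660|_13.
d_13(23, 3341660) = 1/371293

Step 1 — x − y = 23 − 3341660 = -3341637. Step 2 — v_13(-3341637) = 5 (factor: -3341637 = −(13^5 · 9); the sign does not affect v_p). Step 3 — |x − y|_13 = 13^{-5} = 1/371293.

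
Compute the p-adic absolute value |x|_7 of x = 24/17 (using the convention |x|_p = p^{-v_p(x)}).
|24/17|_7 = 1

Step 1 — compute v_7(x) by factoring powers of 7 out of the numerator and denominator: v_7(24/17) = 0. Step 2 — apply |x|_p = p^{-v_p(x)} = 7^{0} = 1.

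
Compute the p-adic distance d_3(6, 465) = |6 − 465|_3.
d_3(6, 465) = 1/27

Step 1 — x − y = 6 − 465 = -459. Step 2 — v_3(-459) = 3 (factor: -459 = −(3^3 · 17); the sign does not affect v_p). Step 3 — |x − y|_3 = 3^{-3} = 1/27.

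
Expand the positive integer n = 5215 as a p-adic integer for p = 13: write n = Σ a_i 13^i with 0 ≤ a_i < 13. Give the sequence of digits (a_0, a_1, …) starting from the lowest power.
(a_0, a_1, …) = (2, 11, 4, 2)

Repeated division by 13 gives the digits low-to-high: 5215 = 2 + 11·13^1 + 4·13^2 + 2·13^3. Digit sequence: (2, 11, 4, 2).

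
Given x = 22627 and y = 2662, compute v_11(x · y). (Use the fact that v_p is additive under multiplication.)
v_11(60233074) = 6

v_p(x) = 3 (factor: 22627 = 11^3 · 17); v_p(y) = 3 (factor: 2662 = 11^3 · 2). Additivity: v_p(xy) = v_p(x) + v_p(y) = 3 + 3 = 6. (Direct check: xy = 60233074 = 11^6 · (34).)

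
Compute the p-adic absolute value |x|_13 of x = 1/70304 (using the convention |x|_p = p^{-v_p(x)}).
|1/70304|_13 = 2197

Step 1 — compute v_13(x) by factoring powers of 13 out of the numerator and denominator: v_13(1/70304) = -3. Step 2 — apply |x|_p = p^{-v_p(x)} = 13^{3} = 2197.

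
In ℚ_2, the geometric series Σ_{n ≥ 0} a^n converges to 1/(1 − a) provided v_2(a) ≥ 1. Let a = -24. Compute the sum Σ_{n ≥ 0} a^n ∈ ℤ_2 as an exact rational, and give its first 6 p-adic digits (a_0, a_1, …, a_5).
Σ a^n = 1/(1 − a) = 1/25;  first 6 digits = (1, 0, 0, 1, 0, 1)

v_2(a) = 3 ≥ 1, so the series converges in ℤ_2 to 1/(1 − a) = 1/(1 − (-24)) = 1/25. Expand this rational in ℤ_2: compute digits iteratively via d_i = x_i mod 2, x_{i+1} = (x_i − d_i)/2. The first 6 digits are (1, 0, 0, 1, 0, 1).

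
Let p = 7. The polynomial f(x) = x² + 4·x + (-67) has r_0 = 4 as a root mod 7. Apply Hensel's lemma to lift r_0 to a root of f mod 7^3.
r_2 = 60 (mod 343)

Hensel: r_{i+1} = r_i − f(r_i)·(f′(r_i))^{-1} mod 7^{i+2}, f′(x) = 2x + 4. Iterate:
  r_0 = 4 (mod 7)
  r_1 = 11 (mod 49)
  r_2 = 60 (mod 343)
Final: r = 60 satisfies f(r) ≡ 0 mod 7^3.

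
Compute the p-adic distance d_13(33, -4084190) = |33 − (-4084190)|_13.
d_13(33, -4084190) = 1/371293

Step 1 — x − y = 33 − (-4084190) = 4084223. Step 2 — v_13(4084223) = 5 (factor: 4084223 = (13^5 · 11); the sign does not affect v_p). Step 3 — |x − y|_13 = 13^{-5} = 1/371293.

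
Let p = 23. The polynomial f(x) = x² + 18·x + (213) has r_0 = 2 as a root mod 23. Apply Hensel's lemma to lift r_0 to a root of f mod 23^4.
r_3 = 70083 (mod 279841)

Hensel: r_{i+1} = r_i − f(r_i)·(f′(r_i))^{-1} mod 23^{i+2}, f′(x) = 2x + 18. Iterate:
  r_0 = 2 (mod 23)
  r_1 = 255 (mod 529)
  r_2 = 9248 (mod 12167)
  r_3 = 70083 (mod 279841)
Final: r = 70083 satisfies f(r) ≡ 0 mod 23^4.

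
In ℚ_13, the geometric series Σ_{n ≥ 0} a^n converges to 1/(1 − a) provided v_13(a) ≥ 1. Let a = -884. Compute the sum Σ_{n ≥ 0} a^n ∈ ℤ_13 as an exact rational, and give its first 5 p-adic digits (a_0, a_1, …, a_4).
Σ a^n = 1/(1 − a) = 1/885;  first 5 digits = (1, 10, 3, 3, 10)

v_13(a) = 1 ≥ 1, so the series converges in ℤ_13 to 1/(1 − a) = 1/(1 − (-884)) = 1/885. Expand this rational in ℤ_13: compute digits iteratively via d_i = x_i mod 13, x_{i+1} = (x_i − d_i)/13. The first 5 digits are (1, 10, 3, 3, 10).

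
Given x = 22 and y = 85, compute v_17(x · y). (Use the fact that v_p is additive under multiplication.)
v_17(1870) = 1

v_p(x) = 0 (factor: 22 = 17^0 · 22); v_p(y) = 1 (factor: 85 = 17^1 · 5). Additivity: v_p(xy) = v_p(x) + v_p(y) = 0 + 1 = 1. (Direct check: xy = 1870 = 17^1 · (110).)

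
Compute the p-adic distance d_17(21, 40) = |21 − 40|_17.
d_17(21, 40) = 1

Step 1 — x − y = 21 − 40 = -19. Step 2 — v_17(-19) = 0 (factor: -19 = −(17^0 · 19); the sign does not affect v_p). Step 3 — |x − y|_17 = 17^{0} = 1.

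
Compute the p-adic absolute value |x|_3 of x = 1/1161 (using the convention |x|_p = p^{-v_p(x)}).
|1/1161|_3 = 27

Step 1 — compute v_3(x) by factoring powers of 3 out of the numerator and denominator: v_3(1/1161) = -3. Step 2 — apply |x|_p = p^{-v_p(x)} = 3^{3} = 27.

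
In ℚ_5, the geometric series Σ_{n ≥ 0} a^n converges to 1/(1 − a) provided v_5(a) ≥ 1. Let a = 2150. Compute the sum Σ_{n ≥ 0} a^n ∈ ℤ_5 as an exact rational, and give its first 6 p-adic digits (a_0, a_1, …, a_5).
Σ a^n = 1/(1 − a) = -1/2149;  first 6 digits = (1, 0, 1, 2, 4, 4)

v_5(a) = 2 ≥ 1, so the series converges in ℤ_5 to 1/(1 − a) = 1/(1 − 2150) = -1/2149. Expand this rational in ℤ_5: compute digits iteratively via d_i = x_i mod 5, x_{i+1} = (x_i − d_i)/5. The first 6 digits are (1, 0, 1, 2, 4, 4).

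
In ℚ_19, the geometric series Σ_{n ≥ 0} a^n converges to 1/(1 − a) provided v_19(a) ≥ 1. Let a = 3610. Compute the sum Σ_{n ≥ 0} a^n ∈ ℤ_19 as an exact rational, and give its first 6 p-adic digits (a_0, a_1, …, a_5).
Σ a^n = 1/(1 − a) = -1/3609;  first 6 digits = (1, 0, 10, 0, 5, 5)

v_19(a) = 2 ≥ 1, so the series converges in ℤ_19 to 1/(1 − a) = 1/(1 − 3610) = -1/3609. Expand this rational in ℤ_19: compute digits iteratively via d_i = x_i mod 19, x_{i+1} = (x_i − d_i)/19. The first 6 digits are (1, 0, 10, 0, 5, 5).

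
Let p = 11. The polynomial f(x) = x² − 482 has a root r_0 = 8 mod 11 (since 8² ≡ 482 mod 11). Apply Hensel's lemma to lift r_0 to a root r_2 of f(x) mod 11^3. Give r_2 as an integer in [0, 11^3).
r_2 = 1108 (mod 1331)

Hensel's recurrence: r_{i+1} = r_i − f(r_i)·(f′(r_i))^{-1} mod 11^{i+2}, with f′(x) = 2x. Iterate:
  r_0 = 8 (mod 11)
  r_1 = 19 (mod 121)
  r_2 = 1108 (mod 1331)
Final: r_2 = 1108, and one checks f(r_2) ≡ 0 mod 11^3.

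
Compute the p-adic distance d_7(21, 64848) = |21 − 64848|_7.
d_7(21, 64848) = 1/2401

Step 1 — x − y = 21 − 64848 = -64827. Step 2 — v_7(-64827) = 4 (factor: -64827 = −(7^4 · 27); the sign does not affect v_p). Step 3 — |x − y|_7 = 7^{-4} = 1/2401.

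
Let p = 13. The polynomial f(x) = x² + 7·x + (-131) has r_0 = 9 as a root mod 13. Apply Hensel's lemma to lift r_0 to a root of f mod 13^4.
r_3 = 26893 (mod 28561)

Hensel: r_{i+1} = r_i − f(r_i)·(f′(r_i))^{-1} mod 13^{i+2}, f′(x) = 2x + 7. Iterate:
  r_0 = 9 (mod 13)
  r_1 = 22 (mod 169)
  r_2 = 529 (mod 2197)
  r_3 = 26893 (mod 28561)
Final: r = 26893 satisfies f(r) ≡ 0 mod 13^4.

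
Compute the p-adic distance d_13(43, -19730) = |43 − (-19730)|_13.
d_13(43, -19730) = 1/2197

Step 1 — x − y = 43 − (-19730) = 19773. Step 2 — v_13(19773) = 3 (factor: 19773 = (13^3 · 9); the sign does not affect v_p). Step 3 — |x − y|_13 = 13^{-3} = 1/2197.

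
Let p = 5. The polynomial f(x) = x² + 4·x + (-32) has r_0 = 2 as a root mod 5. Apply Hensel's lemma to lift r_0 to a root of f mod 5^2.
r_1 = 17 (mod 25)

Hensel: r_{i+1} = r_i − f(r_i)·(f′(r_i))^{-1} mod 5^{i+2}, f′(x) = 2x + 4. Iterate:
  r_0 = 2 (mod 5)
  r_1 = 17 (mod 25)
Final: r = 17 satisfies f(r) ≡ 0 mod 5^2.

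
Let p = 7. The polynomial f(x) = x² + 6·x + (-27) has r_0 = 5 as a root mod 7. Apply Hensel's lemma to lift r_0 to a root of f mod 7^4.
r_3 = 2392 (mod 2401)

Hensel: r_{i+1} = r_i − f(r_i)·(f′(r_i))^{-1} mod 7^{i+2}, f′(x) = 2x + 6. Iterate:
  r_0 = 5 (mod 7)
  r_1 = 40 (mod 49)
  r_2 = 334 (mod 343)
  r_3 = 2392 (mod 2401)
Final: r = 2392 satisfies f(r) ≡ 0 mod 7^4.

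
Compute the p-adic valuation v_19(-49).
v_19(-49) = 0

v_19(n) is the largest exponent k such that 19^k divides n. Factor out: -49 = -19^0 · 49. (Sign doesn't affect v_p.) So v_19(-49) = 0.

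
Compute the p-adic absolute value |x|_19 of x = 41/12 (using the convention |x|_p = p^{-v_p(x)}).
|41/12|_19 = 1

Step 1 — compute v_19(x) by factoring powers of 19 out of the numerator and denominator: v_19(41/12) = 0. Step 2 — apply |x|_p = p^{-v_p(x)} = 19^{0} = 1.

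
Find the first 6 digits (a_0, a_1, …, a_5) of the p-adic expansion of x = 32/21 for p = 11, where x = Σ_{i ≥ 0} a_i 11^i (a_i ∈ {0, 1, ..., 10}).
(a_0, …, a_5) = (1, 10, 8, 6, 2, 5)

v_11(32/21) = 0 (numerator and denominator both coprime to 11), so x ∈ ℤ_11^×. Compute digits iteratively via a_i = x_i mod 11, x_{i+1} = (x_i − a_i)/11, with x_0 = x:
  x_0 = 32/21;  a_0 = 1;  x_1 = (x_0 − 1)/11 = 1/21
  x_1 = 1/21;  a_1 = 10;  x_2 = (x_1 − 10)/11 = -19/21
  x_2 = -19/21;  a_2 = 8;  x_3 = (x_2 − 8)/11 = -17/21
  x_3 = -17/21;  a_3 = 6;  x_4 = (x_3 − 6)/11 = -13/21
  x_4 = -13/21;  a_4 = 2;  x_5 = (x_4 − 2)/11 = -5/21
  x_5 = -5/21;  a_5 = 5;  x_6 = (x_5 − 5)/11 = -10/21
Digits: (1, 10, 8, 6, 2, 5).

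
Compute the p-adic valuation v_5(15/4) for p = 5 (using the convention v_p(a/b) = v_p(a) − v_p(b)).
v_5(15/4) = 1

Factor powers of 5 from the numerator and denominator of the reduced fraction: 15 = 5^1 · 3 and 4 = 5^0 · 4. Apply v_p(a/b) = v_p(a) − v_p(b): v_5(15/4) = 1 − 0 = 1.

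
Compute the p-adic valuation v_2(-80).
v_2(-80) = 4

v_2(n) is the largest exponent k such that 2^k divides n. Factor out: -80 = -2^4 · 5. (Sign doesn't affect v_p.) So v_2(-80) = 4.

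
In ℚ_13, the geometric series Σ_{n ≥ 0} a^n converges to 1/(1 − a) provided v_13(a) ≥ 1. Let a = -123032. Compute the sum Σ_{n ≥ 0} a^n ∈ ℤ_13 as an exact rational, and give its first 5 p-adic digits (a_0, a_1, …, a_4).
Σ a^n = 1/(1 − a) = 1/123033;  first 5 digits = (1, 0, 0, 9, 8)

v_13(a) = 3 ≥ 1, so the series converges in ℤ_13 to 1/(1 − a) = 1/(1 − (-123032)) = 1/123033. Expand this rational in ℤ_13: compute digits iteratively via d_i = x_i mod 13, x_{i+1} = (x_i − d_i)/13. The first 5 digits are (1, 0, 0, 9, 8).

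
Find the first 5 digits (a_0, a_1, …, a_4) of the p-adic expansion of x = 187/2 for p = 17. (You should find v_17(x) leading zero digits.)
(a_0, …, a_4) = (0, 14, 8, 8, 8)

v_17(187/2) = 1, so a_0 = ... = a_0 = 0. Factor out: x = 17^1 · u with u = 11/2 a unit in ℤ_17. Expand u iteratively via a_{v+i} = u_i mod 17, u_{i+1} = (u_i − a_{v+i})/17:
  u_0 = 11/2;  a_1 = 14;  u_1 = (u_0 − 14)/17 = -1/2
  u_1 = -1/2;  a_2 = 8;  u_2 = (u_1 − 8)/17 = -1/2
  u_2 = -1/2;  a_3 = 8;  u_3 = (u_2 − 8)/17 = -1/2
  u_3 = -1/2;  a_4 = 8;  u_4 = (u_3 − 8)/17 = -1/2
Digits: (0, 14, 8, 8, 8).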